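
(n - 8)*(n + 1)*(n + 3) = n^3 - 4*n^2 - 29*n - 24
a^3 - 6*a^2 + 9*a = a*(a - 3)^2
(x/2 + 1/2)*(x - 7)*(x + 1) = x^3/2 - 5*x^2/2 - 13*x/2 - 7/2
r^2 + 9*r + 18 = (r + 3)*(r + 6)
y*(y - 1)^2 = y^3 - 2*y^2 + y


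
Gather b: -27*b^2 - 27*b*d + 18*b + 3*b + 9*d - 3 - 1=-27*b^2 + b*(21 - 27*d) + 9*d - 4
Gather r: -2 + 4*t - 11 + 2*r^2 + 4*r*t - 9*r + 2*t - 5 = 2*r^2 + r*(4*t - 9) + 6*t - 18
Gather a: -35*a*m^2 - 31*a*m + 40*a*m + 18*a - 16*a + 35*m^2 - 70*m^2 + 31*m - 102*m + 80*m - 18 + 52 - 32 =a*(-35*m^2 + 9*m + 2) - 35*m^2 + 9*m + 2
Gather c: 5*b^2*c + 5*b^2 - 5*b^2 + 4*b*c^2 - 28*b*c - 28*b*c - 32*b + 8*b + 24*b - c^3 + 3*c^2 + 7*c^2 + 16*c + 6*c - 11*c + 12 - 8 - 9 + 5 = -c^3 + c^2*(4*b + 10) + c*(5*b^2 - 56*b + 11)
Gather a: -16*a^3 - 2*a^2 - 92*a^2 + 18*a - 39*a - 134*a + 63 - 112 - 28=-16*a^3 - 94*a^2 - 155*a - 77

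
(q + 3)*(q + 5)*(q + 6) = q^3 + 14*q^2 + 63*q + 90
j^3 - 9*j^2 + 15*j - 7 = (j - 7)*(j - 1)^2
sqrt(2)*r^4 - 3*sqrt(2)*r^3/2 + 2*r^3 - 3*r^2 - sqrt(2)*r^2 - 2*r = r*(r - 2)*(r + sqrt(2))*(sqrt(2)*r + sqrt(2)/2)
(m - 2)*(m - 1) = m^2 - 3*m + 2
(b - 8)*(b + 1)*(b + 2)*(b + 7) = b^4 + 2*b^3 - 57*b^2 - 170*b - 112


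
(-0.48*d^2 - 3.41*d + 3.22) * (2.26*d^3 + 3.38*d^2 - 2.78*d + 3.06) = -1.0848*d^5 - 9.329*d^4 - 2.9142*d^3 + 18.8946*d^2 - 19.3862*d + 9.8532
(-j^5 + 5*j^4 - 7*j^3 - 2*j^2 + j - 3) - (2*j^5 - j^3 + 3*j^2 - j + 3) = -3*j^5 + 5*j^4 - 6*j^3 - 5*j^2 + 2*j - 6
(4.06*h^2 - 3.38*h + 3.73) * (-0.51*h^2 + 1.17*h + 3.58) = -2.0706*h^4 + 6.474*h^3 + 8.6779*h^2 - 7.7363*h + 13.3534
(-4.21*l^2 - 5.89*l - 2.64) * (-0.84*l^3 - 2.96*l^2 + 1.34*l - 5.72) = 3.5364*l^5 + 17.4092*l^4 + 14.0106*l^3 + 24.003*l^2 + 30.1532*l + 15.1008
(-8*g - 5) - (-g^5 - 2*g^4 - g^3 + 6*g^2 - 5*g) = g^5 + 2*g^4 + g^3 - 6*g^2 - 3*g - 5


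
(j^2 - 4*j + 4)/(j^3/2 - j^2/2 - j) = 2*(j - 2)/(j*(j + 1))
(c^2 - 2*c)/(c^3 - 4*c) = 1/(c + 2)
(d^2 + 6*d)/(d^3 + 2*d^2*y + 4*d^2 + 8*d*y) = (d + 6)/(d^2 + 2*d*y + 4*d + 8*y)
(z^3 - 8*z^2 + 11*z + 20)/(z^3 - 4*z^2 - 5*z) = (z - 4)/z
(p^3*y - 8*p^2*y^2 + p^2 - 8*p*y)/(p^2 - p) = (p^2*y - 8*p*y^2 + p - 8*y)/(p - 1)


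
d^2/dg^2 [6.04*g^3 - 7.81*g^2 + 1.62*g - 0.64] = 36.24*g - 15.62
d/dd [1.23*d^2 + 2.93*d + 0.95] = 2.46*d + 2.93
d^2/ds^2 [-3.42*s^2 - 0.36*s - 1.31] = -6.84000000000000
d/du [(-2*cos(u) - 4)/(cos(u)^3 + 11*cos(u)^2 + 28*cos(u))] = -(91*cos(u) + 17*cos(2*u) + cos(3*u) + 129)*sin(u)/((cos(u)^2 + 11*cos(u) + 28)^2*cos(u)^2)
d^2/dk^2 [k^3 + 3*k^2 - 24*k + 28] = 6*k + 6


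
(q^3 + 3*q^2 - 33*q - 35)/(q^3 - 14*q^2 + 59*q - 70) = (q^2 + 8*q + 7)/(q^2 - 9*q + 14)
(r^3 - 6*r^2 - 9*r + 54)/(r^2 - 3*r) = r - 3 - 18/r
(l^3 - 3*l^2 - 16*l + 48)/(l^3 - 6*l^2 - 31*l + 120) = (l^2 - 16)/(l^2 - 3*l - 40)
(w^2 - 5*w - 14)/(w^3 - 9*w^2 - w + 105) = (w + 2)/(w^2 - 2*w - 15)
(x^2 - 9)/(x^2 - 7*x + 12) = (x + 3)/(x - 4)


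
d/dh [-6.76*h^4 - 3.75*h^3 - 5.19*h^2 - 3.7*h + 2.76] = -27.04*h^3 - 11.25*h^2 - 10.38*h - 3.7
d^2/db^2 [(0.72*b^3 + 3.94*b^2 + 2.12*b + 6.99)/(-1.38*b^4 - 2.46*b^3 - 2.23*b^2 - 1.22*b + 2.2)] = (-2.74233599999999*b^9 - 45.0200159999999*b^8 - 115.40664*b^7 - 379.953192*b^6 - 787.906728*b^5 - 1206.066132*b^4 - 1083.987264*b^3 - 831.157674*b^2 - 424.394364*b - 138.913072)/(2.628072*b^12 + 14.054472*b^11 + 37.79406*b^10 + 67.279464*b^9 + 73.353906*b^8 + 36.564066*b^7 - 23.154641*b^6 - 65.450874*b^5 - 42.441984*b^4 + 1.62312800000001*b^3 + 22.55616*b^2 + 17.7144*b - 10.648)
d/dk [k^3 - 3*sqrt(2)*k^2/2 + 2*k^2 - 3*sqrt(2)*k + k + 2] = 3*k^2 - 3*sqrt(2)*k + 4*k - 3*sqrt(2) + 1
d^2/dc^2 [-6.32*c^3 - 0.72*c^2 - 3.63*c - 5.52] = -37.92*c - 1.44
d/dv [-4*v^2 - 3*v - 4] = -8*v - 3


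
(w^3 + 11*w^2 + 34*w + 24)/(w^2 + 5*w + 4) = w + 6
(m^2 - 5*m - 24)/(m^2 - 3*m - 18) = (m - 8)/(m - 6)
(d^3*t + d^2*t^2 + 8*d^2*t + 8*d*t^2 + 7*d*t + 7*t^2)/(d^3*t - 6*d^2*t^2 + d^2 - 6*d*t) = t*(d^3 + d^2*t + 8*d^2 + 8*d*t + 7*d + 7*t)/(d*(d^2*t - 6*d*t^2 + d - 6*t))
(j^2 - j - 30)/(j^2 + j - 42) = (j + 5)/(j + 7)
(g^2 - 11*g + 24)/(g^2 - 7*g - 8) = (g - 3)/(g + 1)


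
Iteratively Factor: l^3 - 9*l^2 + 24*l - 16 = (l - 1)*(l^2 - 8*l + 16) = (l - 4)*(l - 1)*(l - 4)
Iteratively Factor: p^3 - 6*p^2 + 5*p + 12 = (p - 4)*(p^2 - 2*p - 3) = (p - 4)*(p - 3)*(p + 1)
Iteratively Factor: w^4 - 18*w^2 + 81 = (w - 3)*(w^3 + 3*w^2 - 9*w - 27) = (w - 3)*(w + 3)*(w^2 - 9) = (w - 3)^2*(w + 3)*(w + 3)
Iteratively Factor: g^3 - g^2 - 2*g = (g)*(g^2 - g - 2) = g*(g + 1)*(g - 2)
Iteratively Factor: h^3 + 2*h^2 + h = (h)*(h^2 + 2*h + 1) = h*(h + 1)*(h + 1)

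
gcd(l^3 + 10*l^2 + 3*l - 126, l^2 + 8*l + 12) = l + 6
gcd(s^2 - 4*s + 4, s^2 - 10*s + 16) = s - 2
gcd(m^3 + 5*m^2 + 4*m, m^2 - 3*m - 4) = m + 1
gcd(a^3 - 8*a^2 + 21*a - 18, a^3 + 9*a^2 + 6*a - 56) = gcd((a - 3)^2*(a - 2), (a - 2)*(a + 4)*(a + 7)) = a - 2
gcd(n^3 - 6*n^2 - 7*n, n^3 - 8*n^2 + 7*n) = n^2 - 7*n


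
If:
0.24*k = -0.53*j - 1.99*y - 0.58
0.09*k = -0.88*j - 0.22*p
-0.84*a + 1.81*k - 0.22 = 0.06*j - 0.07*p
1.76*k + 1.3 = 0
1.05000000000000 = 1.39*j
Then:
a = -2.13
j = 0.76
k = -0.74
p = -2.72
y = -0.40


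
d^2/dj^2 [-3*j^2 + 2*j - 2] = -6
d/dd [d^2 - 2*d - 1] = 2*d - 2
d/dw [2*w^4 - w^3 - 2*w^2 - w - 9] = 8*w^3 - 3*w^2 - 4*w - 1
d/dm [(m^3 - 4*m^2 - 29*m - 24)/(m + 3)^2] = (m^2 + 6*m - 13)/(m^2 + 6*m + 9)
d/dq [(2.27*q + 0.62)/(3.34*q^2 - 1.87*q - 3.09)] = (7.5818*q^2 - 4.2449*q - (2.27*q + 0.62)*(6.68*q - 1.87) - 7.0143)/(-3.34*q^2 + 1.87*q + 3.09)^2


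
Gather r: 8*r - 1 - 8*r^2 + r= -8*r^2 + 9*r - 1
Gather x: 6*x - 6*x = 0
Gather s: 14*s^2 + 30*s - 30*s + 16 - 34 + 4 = 14*s^2 - 14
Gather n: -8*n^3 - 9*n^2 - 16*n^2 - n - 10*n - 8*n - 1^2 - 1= -8*n^3 - 25*n^2 - 19*n - 2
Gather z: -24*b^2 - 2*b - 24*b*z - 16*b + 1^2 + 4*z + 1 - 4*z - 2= -24*b^2 - 24*b*z - 18*b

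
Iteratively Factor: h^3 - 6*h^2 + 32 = (h + 2)*(h^2 - 8*h + 16) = (h - 4)*(h + 2)*(h - 4)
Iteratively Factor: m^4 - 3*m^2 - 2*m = (m + 1)*(m^3 - m^2 - 2*m) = (m + 1)^2*(m^2 - 2*m) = (m - 2)*(m + 1)^2*(m)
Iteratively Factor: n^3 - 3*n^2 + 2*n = (n)*(n^2 - 3*n + 2) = n*(n - 2)*(n - 1)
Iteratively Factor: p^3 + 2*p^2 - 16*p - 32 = (p + 2)*(p^2 - 16) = (p - 4)*(p + 2)*(p + 4)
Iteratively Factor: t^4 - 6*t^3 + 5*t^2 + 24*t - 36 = (t - 3)*(t^3 - 3*t^2 - 4*t + 12) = (t - 3)*(t - 2)*(t^2 - t - 6) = (t - 3)*(t - 2)*(t + 2)*(t - 3)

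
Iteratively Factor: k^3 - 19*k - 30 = (k - 5)*(k^2 + 5*k + 6) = (k - 5)*(k + 3)*(k + 2)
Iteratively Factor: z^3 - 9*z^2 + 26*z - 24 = (z - 2)*(z^2 - 7*z + 12) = (z - 4)*(z - 2)*(z - 3)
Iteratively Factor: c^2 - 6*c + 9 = (c - 3)*(c - 3)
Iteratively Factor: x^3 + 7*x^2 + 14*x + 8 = (x + 4)*(x^2 + 3*x + 2) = (x + 1)*(x + 4)*(x + 2)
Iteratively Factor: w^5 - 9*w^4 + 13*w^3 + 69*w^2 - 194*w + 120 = (w + 3)*(w^4 - 12*w^3 + 49*w^2 - 78*w + 40) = (w - 5)*(w + 3)*(w^3 - 7*w^2 + 14*w - 8) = (w - 5)*(w - 4)*(w + 3)*(w^2 - 3*w + 2) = (w - 5)*(w - 4)*(w - 1)*(w + 3)*(w - 2)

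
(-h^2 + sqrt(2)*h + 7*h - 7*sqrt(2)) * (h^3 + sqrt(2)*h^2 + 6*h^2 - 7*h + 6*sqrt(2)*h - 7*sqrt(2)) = -h^5 + h^4 + 51*h^3 - 51*h^2 - 98*h + 98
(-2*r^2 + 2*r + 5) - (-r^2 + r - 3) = -r^2 + r + 8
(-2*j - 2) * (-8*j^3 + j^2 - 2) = 16*j^4 + 14*j^3 - 2*j^2 + 4*j + 4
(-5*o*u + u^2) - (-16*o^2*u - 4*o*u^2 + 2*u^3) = 16*o^2*u + 4*o*u^2 - 5*o*u - 2*u^3 + u^2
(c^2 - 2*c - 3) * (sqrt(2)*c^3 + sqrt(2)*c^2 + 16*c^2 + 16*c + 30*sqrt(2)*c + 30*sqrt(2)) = sqrt(2)*c^5 - sqrt(2)*c^4 + 16*c^4 - 16*c^3 + 25*sqrt(2)*c^3 - 80*c^2 - 33*sqrt(2)*c^2 - 150*sqrt(2)*c - 48*c - 90*sqrt(2)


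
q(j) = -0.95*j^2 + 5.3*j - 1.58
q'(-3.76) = 12.44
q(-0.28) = -3.14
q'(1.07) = 3.27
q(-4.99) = -51.68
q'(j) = 5.3 - 1.9*j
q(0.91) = 2.46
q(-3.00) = -26.03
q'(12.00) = -17.50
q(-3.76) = -34.94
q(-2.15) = -17.37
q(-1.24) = -9.61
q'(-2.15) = 9.38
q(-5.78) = -63.95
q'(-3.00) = 11.00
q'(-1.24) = 7.66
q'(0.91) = 3.57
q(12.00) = -74.78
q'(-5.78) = 16.28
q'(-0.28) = 5.83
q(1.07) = 3.00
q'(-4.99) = 14.78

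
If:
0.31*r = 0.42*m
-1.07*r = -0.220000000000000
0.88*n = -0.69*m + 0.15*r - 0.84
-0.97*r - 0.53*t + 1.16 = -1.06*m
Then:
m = 0.15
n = -1.04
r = 0.21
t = 2.12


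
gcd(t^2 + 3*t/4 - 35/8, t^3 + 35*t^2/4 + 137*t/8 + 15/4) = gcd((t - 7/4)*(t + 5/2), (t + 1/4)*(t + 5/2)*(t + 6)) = t + 5/2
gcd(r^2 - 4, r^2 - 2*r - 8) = r + 2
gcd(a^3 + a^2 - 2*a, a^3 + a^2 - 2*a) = a^3 + a^2 - 2*a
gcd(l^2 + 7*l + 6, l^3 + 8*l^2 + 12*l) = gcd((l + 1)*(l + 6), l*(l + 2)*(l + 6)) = l + 6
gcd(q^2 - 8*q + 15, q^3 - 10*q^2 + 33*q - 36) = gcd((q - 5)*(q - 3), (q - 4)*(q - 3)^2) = q - 3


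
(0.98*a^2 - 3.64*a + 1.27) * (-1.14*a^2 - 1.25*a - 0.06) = -1.1172*a^4 + 2.9246*a^3 + 3.0434*a^2 - 1.3691*a - 0.0762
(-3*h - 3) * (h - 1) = 3 - 3*h^2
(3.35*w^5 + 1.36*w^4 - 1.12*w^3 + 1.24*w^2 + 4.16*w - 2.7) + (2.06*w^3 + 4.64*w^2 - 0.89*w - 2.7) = 3.35*w^5 + 1.36*w^4 + 0.94*w^3 + 5.88*w^2 + 3.27*w - 5.4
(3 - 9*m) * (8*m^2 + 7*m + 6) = -72*m^3 - 39*m^2 - 33*m + 18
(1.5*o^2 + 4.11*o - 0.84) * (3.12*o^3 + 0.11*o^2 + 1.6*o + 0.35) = 4.68*o^5 + 12.9882*o^4 + 0.2313*o^3 + 7.0086*o^2 + 0.0945*o - 0.294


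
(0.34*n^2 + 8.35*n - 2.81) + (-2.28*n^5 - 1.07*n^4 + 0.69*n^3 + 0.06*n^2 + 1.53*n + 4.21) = -2.28*n^5 - 1.07*n^4 + 0.69*n^3 + 0.4*n^2 + 9.88*n + 1.4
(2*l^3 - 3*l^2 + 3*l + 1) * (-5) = -10*l^3 + 15*l^2 - 15*l - 5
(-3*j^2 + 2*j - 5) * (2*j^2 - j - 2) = -6*j^4 + 7*j^3 - 6*j^2 + j + 10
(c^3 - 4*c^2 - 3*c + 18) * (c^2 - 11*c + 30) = c^5 - 15*c^4 + 71*c^3 - 69*c^2 - 288*c + 540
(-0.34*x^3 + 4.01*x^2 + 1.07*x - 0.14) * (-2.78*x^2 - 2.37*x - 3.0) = 0.9452*x^5 - 10.342*x^4 - 11.4583*x^3 - 14.1767*x^2 - 2.8782*x + 0.42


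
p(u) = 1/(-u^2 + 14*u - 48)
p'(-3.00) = 0.00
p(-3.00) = -0.01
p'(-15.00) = 0.00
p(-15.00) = 0.00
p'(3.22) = -0.04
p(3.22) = -0.08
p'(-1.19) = -0.00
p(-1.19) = -0.02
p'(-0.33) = -0.01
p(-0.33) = -0.02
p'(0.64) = -0.01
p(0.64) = -0.03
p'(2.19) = -0.02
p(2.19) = -0.05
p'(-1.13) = -0.00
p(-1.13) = -0.02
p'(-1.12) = -0.00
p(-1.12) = -0.02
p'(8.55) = 1.58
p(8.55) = -0.71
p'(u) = (2*u - 14)/(-u^2 + 14*u - 48)^2 = 2*(u - 7)/(u^2 - 14*u + 48)^2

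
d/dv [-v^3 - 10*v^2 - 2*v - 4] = -3*v^2 - 20*v - 2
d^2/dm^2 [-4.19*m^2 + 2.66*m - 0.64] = -8.38000000000000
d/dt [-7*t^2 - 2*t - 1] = -14*t - 2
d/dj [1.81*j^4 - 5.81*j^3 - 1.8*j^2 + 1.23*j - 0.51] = 7.24*j^3 - 17.43*j^2 - 3.6*j + 1.23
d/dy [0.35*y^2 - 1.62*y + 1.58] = 0.7*y - 1.62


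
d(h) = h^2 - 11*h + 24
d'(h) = 2*h - 11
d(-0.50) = 29.75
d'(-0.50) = -12.00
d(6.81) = -4.53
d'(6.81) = 2.62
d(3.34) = -1.58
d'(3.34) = -4.32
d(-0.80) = 33.44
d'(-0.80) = -12.60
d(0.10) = 22.91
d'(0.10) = -10.80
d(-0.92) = 34.97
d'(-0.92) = -12.84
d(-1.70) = 45.59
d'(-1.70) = -14.40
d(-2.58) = 59.04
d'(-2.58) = -16.16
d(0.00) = 24.00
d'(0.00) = -11.00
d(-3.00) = 66.00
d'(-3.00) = -17.00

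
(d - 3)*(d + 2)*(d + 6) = d^3 + 5*d^2 - 12*d - 36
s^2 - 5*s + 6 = (s - 3)*(s - 2)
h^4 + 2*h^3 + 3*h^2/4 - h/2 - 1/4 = (h - 1/2)*(h + 1/2)*(h + 1)^2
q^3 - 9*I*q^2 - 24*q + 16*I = (q - 4*I)^2*(q - I)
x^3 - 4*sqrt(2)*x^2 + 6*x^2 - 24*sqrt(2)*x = x*(x + 6)*(x - 4*sqrt(2))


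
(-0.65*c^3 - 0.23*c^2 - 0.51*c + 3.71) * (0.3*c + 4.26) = -0.195*c^4 - 2.838*c^3 - 1.1328*c^2 - 1.0596*c + 15.8046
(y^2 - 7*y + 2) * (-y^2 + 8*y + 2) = -y^4 + 15*y^3 - 56*y^2 + 2*y + 4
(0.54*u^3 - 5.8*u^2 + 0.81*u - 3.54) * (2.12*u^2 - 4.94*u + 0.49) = 1.1448*u^5 - 14.9636*u^4 + 30.6338*u^3 - 14.3482*u^2 + 17.8845*u - 1.7346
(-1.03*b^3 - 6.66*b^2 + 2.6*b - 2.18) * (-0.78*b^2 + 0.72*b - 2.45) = 0.8034*b^5 + 4.4532*b^4 - 4.2997*b^3 + 19.8894*b^2 - 7.9396*b + 5.341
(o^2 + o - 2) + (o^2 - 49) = 2*o^2 + o - 51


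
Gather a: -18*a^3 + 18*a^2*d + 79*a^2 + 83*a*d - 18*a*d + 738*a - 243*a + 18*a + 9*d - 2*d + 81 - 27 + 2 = -18*a^3 + a^2*(18*d + 79) + a*(65*d + 513) + 7*d + 56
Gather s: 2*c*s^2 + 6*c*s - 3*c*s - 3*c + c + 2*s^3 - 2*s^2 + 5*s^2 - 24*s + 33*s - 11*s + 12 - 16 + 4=-2*c + 2*s^3 + s^2*(2*c + 3) + s*(3*c - 2)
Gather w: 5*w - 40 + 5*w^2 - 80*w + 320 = 5*w^2 - 75*w + 280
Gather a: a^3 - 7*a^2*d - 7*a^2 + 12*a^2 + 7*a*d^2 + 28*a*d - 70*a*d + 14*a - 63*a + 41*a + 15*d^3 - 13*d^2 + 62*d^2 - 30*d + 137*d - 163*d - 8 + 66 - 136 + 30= a^3 + a^2*(5 - 7*d) + a*(7*d^2 - 42*d - 8) + 15*d^3 + 49*d^2 - 56*d - 48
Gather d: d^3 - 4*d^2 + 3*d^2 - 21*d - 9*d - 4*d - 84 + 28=d^3 - d^2 - 34*d - 56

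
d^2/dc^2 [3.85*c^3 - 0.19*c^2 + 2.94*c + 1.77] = 23.1*c - 0.38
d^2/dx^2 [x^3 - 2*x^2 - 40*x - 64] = 6*x - 4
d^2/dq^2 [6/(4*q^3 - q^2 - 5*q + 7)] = 12*((1 - 12*q)*(4*q^3 - q^2 - 5*q + 7) + (-12*q^2 + 2*q + 5)^2)/(4*q^3 - q^2 - 5*q + 7)^3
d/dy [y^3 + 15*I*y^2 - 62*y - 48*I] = 3*y^2 + 30*I*y - 62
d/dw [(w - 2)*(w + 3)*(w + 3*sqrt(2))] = 3*w^2 + 2*w + 6*sqrt(2)*w - 6 + 3*sqrt(2)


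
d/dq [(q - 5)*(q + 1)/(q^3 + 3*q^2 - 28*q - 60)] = (-q^2 - 2*q + 4)/(q^4 + 16*q^3 + 88*q^2 + 192*q + 144)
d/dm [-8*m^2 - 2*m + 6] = -16*m - 2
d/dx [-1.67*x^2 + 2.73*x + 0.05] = 2.73 - 3.34*x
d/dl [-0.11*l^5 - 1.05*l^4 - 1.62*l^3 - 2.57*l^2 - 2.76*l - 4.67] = -0.55*l^4 - 4.2*l^3 - 4.86*l^2 - 5.14*l - 2.76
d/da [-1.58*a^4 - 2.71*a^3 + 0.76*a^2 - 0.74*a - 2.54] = -6.32*a^3 - 8.13*a^2 + 1.52*a - 0.74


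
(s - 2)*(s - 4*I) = s^2 - 2*s - 4*I*s + 8*I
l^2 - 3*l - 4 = (l - 4)*(l + 1)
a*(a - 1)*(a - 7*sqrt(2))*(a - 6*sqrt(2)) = a^4 - 13*sqrt(2)*a^3 - a^3 + 13*sqrt(2)*a^2 + 84*a^2 - 84*a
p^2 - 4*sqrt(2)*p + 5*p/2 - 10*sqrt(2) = (p + 5/2)*(p - 4*sqrt(2))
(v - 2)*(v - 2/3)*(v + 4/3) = v^3 - 4*v^2/3 - 20*v/9 + 16/9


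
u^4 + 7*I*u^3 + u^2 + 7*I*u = u*(u - I)*(u + I)*(u + 7*I)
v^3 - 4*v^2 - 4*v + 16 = (v - 4)*(v - 2)*(v + 2)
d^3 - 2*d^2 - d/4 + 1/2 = (d - 2)*(d - 1/2)*(d + 1/2)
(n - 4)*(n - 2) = n^2 - 6*n + 8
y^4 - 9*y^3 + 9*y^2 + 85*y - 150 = (y - 5)^2*(y - 2)*(y + 3)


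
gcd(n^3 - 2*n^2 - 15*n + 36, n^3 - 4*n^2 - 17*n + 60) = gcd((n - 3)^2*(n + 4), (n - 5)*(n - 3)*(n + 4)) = n^2 + n - 12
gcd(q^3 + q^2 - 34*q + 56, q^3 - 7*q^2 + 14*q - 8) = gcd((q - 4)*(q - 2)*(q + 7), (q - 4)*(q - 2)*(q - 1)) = q^2 - 6*q + 8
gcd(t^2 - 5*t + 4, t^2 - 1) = t - 1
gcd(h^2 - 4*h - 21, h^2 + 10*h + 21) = h + 3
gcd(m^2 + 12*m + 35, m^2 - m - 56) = m + 7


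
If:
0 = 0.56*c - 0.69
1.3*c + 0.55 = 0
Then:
No Solution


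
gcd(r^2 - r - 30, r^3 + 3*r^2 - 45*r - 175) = r + 5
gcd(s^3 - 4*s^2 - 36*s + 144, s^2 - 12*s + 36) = s - 6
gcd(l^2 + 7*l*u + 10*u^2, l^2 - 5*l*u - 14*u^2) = l + 2*u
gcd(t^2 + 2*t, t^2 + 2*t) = t^2 + 2*t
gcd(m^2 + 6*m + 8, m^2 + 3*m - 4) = m + 4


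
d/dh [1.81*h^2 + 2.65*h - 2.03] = 3.62*h + 2.65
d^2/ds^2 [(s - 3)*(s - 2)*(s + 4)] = 6*s - 2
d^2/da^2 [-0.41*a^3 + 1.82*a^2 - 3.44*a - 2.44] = 3.64 - 2.46*a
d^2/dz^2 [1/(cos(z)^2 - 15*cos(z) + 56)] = (-4*sin(z)^4 + 3*sin(z)^2 - 3585*cos(z)/4 + 45*cos(3*z)/4 + 339)/((cos(z) - 8)^3*(cos(z) - 7)^3)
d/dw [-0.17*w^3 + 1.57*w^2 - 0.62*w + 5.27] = -0.51*w^2 + 3.14*w - 0.62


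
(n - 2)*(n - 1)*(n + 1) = n^3 - 2*n^2 - n + 2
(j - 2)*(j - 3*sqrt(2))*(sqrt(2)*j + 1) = sqrt(2)*j^3 - 5*j^2 - 2*sqrt(2)*j^2 - 3*sqrt(2)*j + 10*j + 6*sqrt(2)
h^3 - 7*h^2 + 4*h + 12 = (h - 6)*(h - 2)*(h + 1)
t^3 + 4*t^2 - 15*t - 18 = (t - 3)*(t + 1)*(t + 6)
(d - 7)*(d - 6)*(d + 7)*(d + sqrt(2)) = d^4 - 6*d^3 + sqrt(2)*d^3 - 49*d^2 - 6*sqrt(2)*d^2 - 49*sqrt(2)*d + 294*d + 294*sqrt(2)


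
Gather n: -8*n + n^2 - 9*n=n^2 - 17*n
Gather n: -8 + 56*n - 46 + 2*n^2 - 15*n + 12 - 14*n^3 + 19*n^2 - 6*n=-14*n^3 + 21*n^2 + 35*n - 42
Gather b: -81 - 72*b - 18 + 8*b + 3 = -64*b - 96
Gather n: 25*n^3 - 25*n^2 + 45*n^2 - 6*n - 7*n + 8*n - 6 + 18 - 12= 25*n^3 + 20*n^2 - 5*n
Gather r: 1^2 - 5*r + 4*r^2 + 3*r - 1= 4*r^2 - 2*r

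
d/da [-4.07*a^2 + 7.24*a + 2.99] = 7.24 - 8.14*a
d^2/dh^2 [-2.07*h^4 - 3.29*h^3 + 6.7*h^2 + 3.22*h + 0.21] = -24.84*h^2 - 19.74*h + 13.4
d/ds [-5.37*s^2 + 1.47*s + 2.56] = 1.47 - 10.74*s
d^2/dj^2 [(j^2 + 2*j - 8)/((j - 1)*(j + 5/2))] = 4*(2*j^3 - 66*j^2 - 84*j - 97)/(8*j^6 + 36*j^5 - 6*j^4 - 153*j^3 + 15*j^2 + 225*j - 125)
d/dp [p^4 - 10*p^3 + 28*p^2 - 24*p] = 4*p^3 - 30*p^2 + 56*p - 24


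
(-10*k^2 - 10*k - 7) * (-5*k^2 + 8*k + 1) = 50*k^4 - 30*k^3 - 55*k^2 - 66*k - 7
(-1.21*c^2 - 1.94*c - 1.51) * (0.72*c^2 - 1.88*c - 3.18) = -0.8712*c^4 + 0.878*c^3 + 6.4078*c^2 + 9.008*c + 4.8018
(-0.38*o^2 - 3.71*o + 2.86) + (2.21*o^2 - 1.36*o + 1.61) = 1.83*o^2 - 5.07*o + 4.47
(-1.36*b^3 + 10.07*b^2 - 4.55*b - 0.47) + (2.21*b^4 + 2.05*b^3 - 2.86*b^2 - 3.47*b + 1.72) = 2.21*b^4 + 0.69*b^3 + 7.21*b^2 - 8.02*b + 1.25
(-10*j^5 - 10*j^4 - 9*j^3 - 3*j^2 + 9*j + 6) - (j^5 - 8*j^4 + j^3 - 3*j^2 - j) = -11*j^5 - 2*j^4 - 10*j^3 + 10*j + 6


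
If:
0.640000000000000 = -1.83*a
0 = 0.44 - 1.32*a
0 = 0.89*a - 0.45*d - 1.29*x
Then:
No Solution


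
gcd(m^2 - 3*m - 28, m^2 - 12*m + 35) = m - 7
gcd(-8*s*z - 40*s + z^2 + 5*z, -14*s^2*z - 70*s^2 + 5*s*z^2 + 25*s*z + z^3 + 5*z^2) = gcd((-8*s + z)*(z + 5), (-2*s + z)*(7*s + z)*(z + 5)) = z + 5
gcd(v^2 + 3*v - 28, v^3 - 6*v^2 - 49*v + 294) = v + 7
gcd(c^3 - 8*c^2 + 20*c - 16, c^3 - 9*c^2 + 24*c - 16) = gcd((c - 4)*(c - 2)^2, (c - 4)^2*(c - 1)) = c - 4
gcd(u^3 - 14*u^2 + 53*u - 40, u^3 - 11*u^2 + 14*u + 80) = u^2 - 13*u + 40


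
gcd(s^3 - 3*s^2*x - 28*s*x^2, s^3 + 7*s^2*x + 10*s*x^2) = s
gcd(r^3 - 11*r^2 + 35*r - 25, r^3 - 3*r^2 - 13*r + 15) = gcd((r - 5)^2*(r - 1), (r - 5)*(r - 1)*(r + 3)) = r^2 - 6*r + 5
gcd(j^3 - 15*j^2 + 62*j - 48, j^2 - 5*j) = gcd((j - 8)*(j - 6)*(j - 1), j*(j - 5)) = 1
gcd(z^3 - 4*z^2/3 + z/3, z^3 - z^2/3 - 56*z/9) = z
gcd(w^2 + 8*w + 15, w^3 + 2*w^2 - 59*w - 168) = w + 3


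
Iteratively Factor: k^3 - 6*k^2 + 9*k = (k)*(k^2 - 6*k + 9) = k*(k - 3)*(k - 3)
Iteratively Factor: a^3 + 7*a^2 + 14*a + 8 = (a + 4)*(a^2 + 3*a + 2) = (a + 2)*(a + 4)*(a + 1)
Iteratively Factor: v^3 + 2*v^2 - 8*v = (v)*(v^2 + 2*v - 8) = v*(v + 4)*(v - 2)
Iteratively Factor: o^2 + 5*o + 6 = (o + 3)*(o + 2)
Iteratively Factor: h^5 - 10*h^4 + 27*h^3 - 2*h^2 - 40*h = (h - 4)*(h^4 - 6*h^3 + 3*h^2 + 10*h) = (h - 5)*(h - 4)*(h^3 - h^2 - 2*h) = (h - 5)*(h - 4)*(h - 2)*(h^2 + h) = h*(h - 5)*(h - 4)*(h - 2)*(h + 1)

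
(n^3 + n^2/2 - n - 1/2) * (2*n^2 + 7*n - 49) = 2*n^5 + 8*n^4 - 95*n^3/2 - 65*n^2/2 + 91*n/2 + 49/2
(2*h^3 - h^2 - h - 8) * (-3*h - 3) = -6*h^4 - 3*h^3 + 6*h^2 + 27*h + 24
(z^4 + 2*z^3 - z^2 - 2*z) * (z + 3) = z^5 + 5*z^4 + 5*z^3 - 5*z^2 - 6*z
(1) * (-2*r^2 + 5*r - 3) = -2*r^2 + 5*r - 3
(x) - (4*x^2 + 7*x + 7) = -4*x^2 - 6*x - 7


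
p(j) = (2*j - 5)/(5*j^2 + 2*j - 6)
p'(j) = (-10*j - 2)*(2*j - 5)/(5*j^2 + 2*j - 6)^2 + 2/(5*j^2 + 2*j - 6) = 2*(-5*j^2 + 25*j - 1)/(25*j^4 + 20*j^3 - 56*j^2 - 24*j + 36)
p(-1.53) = -3.05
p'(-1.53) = -14.57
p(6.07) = 0.04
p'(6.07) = -0.00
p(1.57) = -0.20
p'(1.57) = 0.58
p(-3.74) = -0.22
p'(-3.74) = -0.10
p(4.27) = 0.04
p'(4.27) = 0.00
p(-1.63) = -2.05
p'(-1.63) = -6.80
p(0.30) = 0.89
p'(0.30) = 0.49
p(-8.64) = -0.06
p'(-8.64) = -0.01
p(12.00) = 0.03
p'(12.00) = 0.00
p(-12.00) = -0.04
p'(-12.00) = 0.00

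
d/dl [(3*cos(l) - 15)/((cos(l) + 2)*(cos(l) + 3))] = 3*(cos(l)^2 - 10*cos(l) - 31)*sin(l)/((cos(l) + 2)^2*(cos(l) + 3)^2)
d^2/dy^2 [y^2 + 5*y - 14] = 2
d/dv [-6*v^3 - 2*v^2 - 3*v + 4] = -18*v^2 - 4*v - 3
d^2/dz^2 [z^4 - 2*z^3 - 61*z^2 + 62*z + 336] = 12*z^2 - 12*z - 122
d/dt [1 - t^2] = -2*t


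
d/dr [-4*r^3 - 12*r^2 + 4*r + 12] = -12*r^2 - 24*r + 4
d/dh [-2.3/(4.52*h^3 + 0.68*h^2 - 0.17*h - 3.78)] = (31.188*h^2 + 3.128*h - 0.391)/(4.52*h^3 + 0.68*h^2 - 0.17*h - 3.78)^2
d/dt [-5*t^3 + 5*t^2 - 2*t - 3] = -15*t^2 + 10*t - 2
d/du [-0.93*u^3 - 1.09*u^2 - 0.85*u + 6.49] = -2.79*u^2 - 2.18*u - 0.85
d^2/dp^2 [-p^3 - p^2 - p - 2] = -6*p - 2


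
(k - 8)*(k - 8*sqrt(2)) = k^2 - 8*sqrt(2)*k - 8*k + 64*sqrt(2)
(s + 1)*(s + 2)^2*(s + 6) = s^4 + 11*s^3 + 38*s^2 + 52*s + 24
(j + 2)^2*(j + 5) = j^3 + 9*j^2 + 24*j + 20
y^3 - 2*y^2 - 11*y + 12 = (y - 4)*(y - 1)*(y + 3)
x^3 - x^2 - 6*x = x*(x - 3)*(x + 2)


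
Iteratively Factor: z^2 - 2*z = (z - 2)*(z)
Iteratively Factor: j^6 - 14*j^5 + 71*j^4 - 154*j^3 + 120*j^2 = (j)*(j^5 - 14*j^4 + 71*j^3 - 154*j^2 + 120*j) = j*(j - 2)*(j^4 - 12*j^3 + 47*j^2 - 60*j) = j^2*(j - 2)*(j^3 - 12*j^2 + 47*j - 60) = j^2*(j - 4)*(j - 2)*(j^2 - 8*j + 15) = j^2*(j - 4)*(j - 3)*(j - 2)*(j - 5)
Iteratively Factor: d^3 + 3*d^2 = (d + 3)*(d^2) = d*(d + 3)*(d)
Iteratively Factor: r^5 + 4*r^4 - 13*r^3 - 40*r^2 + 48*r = (r + 4)*(r^4 - 13*r^2 + 12*r) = (r - 1)*(r + 4)*(r^3 + r^2 - 12*r) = (r - 1)*(r + 4)^2*(r^2 - 3*r) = r*(r - 1)*(r + 4)^2*(r - 3)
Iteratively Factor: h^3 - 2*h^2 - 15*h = (h)*(h^2 - 2*h - 15) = h*(h - 5)*(h + 3)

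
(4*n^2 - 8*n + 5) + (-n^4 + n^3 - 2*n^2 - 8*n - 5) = -n^4 + n^3 + 2*n^2 - 16*n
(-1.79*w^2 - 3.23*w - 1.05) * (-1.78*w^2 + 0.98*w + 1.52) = 3.1862*w^4 + 3.9952*w^3 - 4.0172*w^2 - 5.9386*w - 1.596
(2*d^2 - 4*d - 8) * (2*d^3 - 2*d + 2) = 4*d^5 - 8*d^4 - 20*d^3 + 12*d^2 + 8*d - 16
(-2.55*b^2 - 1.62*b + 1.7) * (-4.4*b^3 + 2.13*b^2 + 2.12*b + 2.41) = 11.22*b^5 + 1.6965*b^4 - 16.3366*b^3 - 5.9589*b^2 - 0.3002*b + 4.097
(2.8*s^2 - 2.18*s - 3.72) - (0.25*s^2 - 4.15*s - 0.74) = 2.55*s^2 + 1.97*s - 2.98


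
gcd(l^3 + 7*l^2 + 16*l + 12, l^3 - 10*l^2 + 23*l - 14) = 1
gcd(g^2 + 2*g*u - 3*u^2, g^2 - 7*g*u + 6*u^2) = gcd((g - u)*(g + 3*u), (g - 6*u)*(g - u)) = -g + u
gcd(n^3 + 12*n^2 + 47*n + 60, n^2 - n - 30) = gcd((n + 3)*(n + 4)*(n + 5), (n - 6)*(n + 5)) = n + 5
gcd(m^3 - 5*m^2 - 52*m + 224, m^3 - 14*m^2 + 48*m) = m - 8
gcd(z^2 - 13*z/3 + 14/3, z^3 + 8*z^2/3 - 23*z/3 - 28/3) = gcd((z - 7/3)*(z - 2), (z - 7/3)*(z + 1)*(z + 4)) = z - 7/3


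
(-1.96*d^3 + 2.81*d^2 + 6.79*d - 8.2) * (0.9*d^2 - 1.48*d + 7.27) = -1.764*d^5 + 5.4298*d^4 - 12.297*d^3 + 2.9995*d^2 + 61.4993*d - 59.614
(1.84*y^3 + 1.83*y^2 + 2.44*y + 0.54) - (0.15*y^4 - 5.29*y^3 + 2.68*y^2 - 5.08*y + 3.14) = -0.15*y^4 + 7.13*y^3 - 0.85*y^2 + 7.52*y - 2.6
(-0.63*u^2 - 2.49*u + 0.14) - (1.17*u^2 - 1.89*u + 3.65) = -1.8*u^2 - 0.6*u - 3.51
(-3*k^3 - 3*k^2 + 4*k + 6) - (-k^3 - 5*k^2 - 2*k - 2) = -2*k^3 + 2*k^2 + 6*k + 8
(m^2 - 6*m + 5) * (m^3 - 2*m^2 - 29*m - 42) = m^5 - 8*m^4 - 12*m^3 + 122*m^2 + 107*m - 210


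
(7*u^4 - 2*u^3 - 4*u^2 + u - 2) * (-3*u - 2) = -21*u^5 - 8*u^4 + 16*u^3 + 5*u^2 + 4*u + 4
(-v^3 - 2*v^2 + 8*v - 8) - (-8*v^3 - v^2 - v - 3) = 7*v^3 - v^2 + 9*v - 5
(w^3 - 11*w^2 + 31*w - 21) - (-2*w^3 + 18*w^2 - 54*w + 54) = 3*w^3 - 29*w^2 + 85*w - 75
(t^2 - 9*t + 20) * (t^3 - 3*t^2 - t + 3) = t^5 - 12*t^4 + 46*t^3 - 48*t^2 - 47*t + 60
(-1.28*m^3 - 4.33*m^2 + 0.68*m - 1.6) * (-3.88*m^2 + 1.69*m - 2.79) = 4.9664*m^5 + 14.6372*m^4 - 6.3849*m^3 + 19.4379*m^2 - 4.6012*m + 4.464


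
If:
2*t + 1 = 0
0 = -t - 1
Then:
No Solution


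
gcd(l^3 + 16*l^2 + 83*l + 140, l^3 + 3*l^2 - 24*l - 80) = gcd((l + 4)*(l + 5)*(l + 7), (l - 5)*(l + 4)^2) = l + 4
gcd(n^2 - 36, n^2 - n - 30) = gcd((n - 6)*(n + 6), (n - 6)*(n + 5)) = n - 6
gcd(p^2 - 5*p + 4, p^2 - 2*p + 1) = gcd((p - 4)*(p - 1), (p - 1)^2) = p - 1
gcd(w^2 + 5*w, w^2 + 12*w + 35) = w + 5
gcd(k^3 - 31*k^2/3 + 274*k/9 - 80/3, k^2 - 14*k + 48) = k - 6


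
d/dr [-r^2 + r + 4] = 1 - 2*r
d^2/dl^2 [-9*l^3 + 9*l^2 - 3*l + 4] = 18 - 54*l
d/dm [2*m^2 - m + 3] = 4*m - 1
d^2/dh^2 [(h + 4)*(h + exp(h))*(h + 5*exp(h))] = 6*h^2*exp(h) + 20*h*exp(2*h) + 48*h*exp(h) + 6*h + 100*exp(2*h) + 60*exp(h) + 8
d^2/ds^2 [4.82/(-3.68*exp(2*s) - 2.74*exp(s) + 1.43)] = (-4.82*(7.36*exp(s) + 2.74)*(14.72*exp(s) + 5.48)*exp(s) + (70.9504*exp(s) + 13.2068)*(3.68*exp(2*s) + 2.74*exp(s) - 1.43))*exp(s)/(3.68*exp(2*s) + 2.74*exp(s) - 1.43)^3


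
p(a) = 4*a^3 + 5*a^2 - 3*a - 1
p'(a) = 12*a^2 + 10*a - 3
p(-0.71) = 2.22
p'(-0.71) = -4.05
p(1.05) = 5.99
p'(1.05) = 20.73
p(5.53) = 811.76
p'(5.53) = 419.27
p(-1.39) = 2.09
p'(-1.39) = 6.29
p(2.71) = 107.20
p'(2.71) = 112.23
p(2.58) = 93.24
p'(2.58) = 102.68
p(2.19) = 58.42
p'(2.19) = 76.45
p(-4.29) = -211.92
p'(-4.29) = 174.95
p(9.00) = 3293.00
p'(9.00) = 1059.00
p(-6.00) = -667.00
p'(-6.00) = 369.00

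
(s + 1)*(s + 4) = s^2 + 5*s + 4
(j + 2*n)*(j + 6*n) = j^2 + 8*j*n + 12*n^2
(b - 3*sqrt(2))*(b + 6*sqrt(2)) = b^2 + 3*sqrt(2)*b - 36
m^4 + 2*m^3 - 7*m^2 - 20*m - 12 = (m - 3)*(m + 1)*(m + 2)^2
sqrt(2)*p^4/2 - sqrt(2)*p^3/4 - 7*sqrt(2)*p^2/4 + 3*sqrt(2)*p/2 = p*(p - 3/2)*(p - 1)*(sqrt(2)*p/2 + sqrt(2))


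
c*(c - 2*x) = c^2 - 2*c*x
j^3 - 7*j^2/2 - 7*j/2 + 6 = (j - 4)*(j - 1)*(j + 3/2)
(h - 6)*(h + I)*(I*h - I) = I*h^3 - h^2 - 7*I*h^2 + 7*h + 6*I*h - 6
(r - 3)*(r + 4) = r^2 + r - 12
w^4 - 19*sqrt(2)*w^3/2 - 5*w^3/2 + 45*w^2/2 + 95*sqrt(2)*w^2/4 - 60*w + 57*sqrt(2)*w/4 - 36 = (w - 3)*(w + 1/2)*(w - 8*sqrt(2))*(w - 3*sqrt(2)/2)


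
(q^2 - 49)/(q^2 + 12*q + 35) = (q - 7)/(q + 5)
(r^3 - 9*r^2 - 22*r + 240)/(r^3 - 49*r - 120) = (r - 6)/(r + 3)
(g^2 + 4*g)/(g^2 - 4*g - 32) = g/(g - 8)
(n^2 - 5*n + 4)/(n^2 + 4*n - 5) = (n - 4)/(n + 5)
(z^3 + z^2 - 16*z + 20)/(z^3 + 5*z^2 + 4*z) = (z^3 + z^2 - 16*z + 20)/(z*(z^2 + 5*z + 4))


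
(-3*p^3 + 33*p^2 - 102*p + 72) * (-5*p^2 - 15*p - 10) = 15*p^5 - 120*p^4 + 45*p^3 + 840*p^2 - 60*p - 720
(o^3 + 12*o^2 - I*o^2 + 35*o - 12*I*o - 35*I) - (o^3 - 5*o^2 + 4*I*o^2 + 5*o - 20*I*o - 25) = 17*o^2 - 5*I*o^2 + 30*o + 8*I*o + 25 - 35*I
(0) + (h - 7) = h - 7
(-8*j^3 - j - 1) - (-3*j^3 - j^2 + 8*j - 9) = -5*j^3 + j^2 - 9*j + 8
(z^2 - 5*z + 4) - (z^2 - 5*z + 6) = -2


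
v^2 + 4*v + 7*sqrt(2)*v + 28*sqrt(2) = (v + 4)*(v + 7*sqrt(2))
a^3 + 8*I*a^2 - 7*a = a*(a + I)*(a + 7*I)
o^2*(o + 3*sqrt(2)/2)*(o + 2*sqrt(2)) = o^4 + 7*sqrt(2)*o^3/2 + 6*o^2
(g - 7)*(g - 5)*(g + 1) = g^3 - 11*g^2 + 23*g + 35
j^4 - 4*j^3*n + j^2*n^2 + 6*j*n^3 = j*(j - 3*n)*(j - 2*n)*(j + n)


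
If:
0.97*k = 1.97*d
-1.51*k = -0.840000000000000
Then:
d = 0.27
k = 0.56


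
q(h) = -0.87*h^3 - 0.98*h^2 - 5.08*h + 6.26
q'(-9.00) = -198.85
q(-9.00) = 606.83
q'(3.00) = -34.45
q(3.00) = -41.29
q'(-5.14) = -63.96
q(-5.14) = 124.62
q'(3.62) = -46.38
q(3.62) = -66.24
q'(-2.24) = -13.79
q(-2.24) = 22.50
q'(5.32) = -89.38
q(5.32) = -179.50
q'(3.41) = -42.11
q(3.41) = -56.96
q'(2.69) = -29.24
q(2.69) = -31.43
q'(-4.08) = -40.53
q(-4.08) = 69.76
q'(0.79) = -8.26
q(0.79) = 1.21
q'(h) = -2.61*h^2 - 1.96*h - 5.08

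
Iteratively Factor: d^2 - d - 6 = (d - 3)*(d + 2)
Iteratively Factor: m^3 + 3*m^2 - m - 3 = (m + 3)*(m^2 - 1) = (m + 1)*(m + 3)*(m - 1)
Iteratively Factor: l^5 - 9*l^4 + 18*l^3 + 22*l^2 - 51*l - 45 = (l - 5)*(l^4 - 4*l^3 - 2*l^2 + 12*l + 9) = (l - 5)*(l - 3)*(l^3 - l^2 - 5*l - 3) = (l - 5)*(l - 3)*(l + 1)*(l^2 - 2*l - 3) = (l - 5)*(l - 3)*(l + 1)^2*(l - 3)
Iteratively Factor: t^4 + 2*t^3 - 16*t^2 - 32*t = (t)*(t^3 + 2*t^2 - 16*t - 32) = t*(t - 4)*(t^2 + 6*t + 8) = t*(t - 4)*(t + 2)*(t + 4)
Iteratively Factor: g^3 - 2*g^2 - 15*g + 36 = (g + 4)*(g^2 - 6*g + 9) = (g - 3)*(g + 4)*(g - 3)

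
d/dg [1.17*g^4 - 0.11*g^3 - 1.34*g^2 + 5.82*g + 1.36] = 4.68*g^3 - 0.33*g^2 - 2.68*g + 5.82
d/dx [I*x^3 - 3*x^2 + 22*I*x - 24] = 3*I*x^2 - 6*x + 22*I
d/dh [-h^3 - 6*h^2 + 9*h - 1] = -3*h^2 - 12*h + 9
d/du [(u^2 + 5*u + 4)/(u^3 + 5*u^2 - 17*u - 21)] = (-u^2 - 8*u - 37)/(u^4 + 8*u^3 - 26*u^2 - 168*u + 441)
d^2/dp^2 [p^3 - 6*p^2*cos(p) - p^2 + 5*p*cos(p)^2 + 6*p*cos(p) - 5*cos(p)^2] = 6*p^2*cos(p) + 24*p*sin(p) - 6*p*cos(p) - 10*p*cos(2*p) + 6*p - 12*sqrt(2)*sin(p + pi/4) + 10*sqrt(2)*cos(2*p + pi/4) - 2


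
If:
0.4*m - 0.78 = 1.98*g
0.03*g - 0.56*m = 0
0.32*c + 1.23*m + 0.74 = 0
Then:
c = -2.23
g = -0.40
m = -0.02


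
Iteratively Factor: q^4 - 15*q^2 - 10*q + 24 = (q - 1)*(q^3 + q^2 - 14*q - 24) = (q - 1)*(q + 2)*(q^2 - q - 12) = (q - 4)*(q - 1)*(q + 2)*(q + 3)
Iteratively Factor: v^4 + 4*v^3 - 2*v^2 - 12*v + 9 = (v + 3)*(v^3 + v^2 - 5*v + 3) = (v - 1)*(v + 3)*(v^2 + 2*v - 3) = (v - 1)^2*(v + 3)*(v + 3)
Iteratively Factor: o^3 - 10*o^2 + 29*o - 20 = (o - 1)*(o^2 - 9*o + 20) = (o - 5)*(o - 1)*(o - 4)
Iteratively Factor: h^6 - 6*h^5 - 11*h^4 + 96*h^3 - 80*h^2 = (h)*(h^5 - 6*h^4 - 11*h^3 + 96*h^2 - 80*h) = h*(h - 4)*(h^4 - 2*h^3 - 19*h^2 + 20*h) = h^2*(h - 4)*(h^3 - 2*h^2 - 19*h + 20) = h^2*(h - 4)*(h + 4)*(h^2 - 6*h + 5) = h^2*(h - 4)*(h - 1)*(h + 4)*(h - 5)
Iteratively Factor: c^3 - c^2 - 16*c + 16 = (c - 4)*(c^2 + 3*c - 4) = (c - 4)*(c - 1)*(c + 4)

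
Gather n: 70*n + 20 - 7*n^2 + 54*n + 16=-7*n^2 + 124*n + 36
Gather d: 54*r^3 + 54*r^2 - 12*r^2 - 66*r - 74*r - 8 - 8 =54*r^3 + 42*r^2 - 140*r - 16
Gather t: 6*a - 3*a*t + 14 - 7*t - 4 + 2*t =6*a + t*(-3*a - 5) + 10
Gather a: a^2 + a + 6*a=a^2 + 7*a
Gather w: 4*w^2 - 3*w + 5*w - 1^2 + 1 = 4*w^2 + 2*w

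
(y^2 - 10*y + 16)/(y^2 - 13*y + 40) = (y - 2)/(y - 5)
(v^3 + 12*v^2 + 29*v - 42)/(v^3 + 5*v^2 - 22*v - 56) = (v^2 + 5*v - 6)/(v^2 - 2*v - 8)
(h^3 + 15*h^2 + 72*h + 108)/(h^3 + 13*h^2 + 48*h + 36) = (h + 3)/(h + 1)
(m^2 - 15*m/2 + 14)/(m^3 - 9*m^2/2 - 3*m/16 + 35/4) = 8*(2*m - 7)/(16*m^2 - 8*m - 35)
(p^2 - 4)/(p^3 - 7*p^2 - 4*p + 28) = 1/(p - 7)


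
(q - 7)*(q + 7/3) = q^2 - 14*q/3 - 49/3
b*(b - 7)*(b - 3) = b^3 - 10*b^2 + 21*b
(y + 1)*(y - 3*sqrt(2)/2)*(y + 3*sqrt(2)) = y^3 + y^2 + 3*sqrt(2)*y^2/2 - 9*y + 3*sqrt(2)*y/2 - 9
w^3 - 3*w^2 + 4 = (w - 2)^2*(w + 1)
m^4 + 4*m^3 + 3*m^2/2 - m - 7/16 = (m - 1/2)*(m + 1/2)^2*(m + 7/2)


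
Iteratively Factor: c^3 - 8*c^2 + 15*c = (c - 3)*(c^2 - 5*c) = (c - 5)*(c - 3)*(c)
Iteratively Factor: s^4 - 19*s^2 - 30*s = (s)*(s^3 - 19*s - 30) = s*(s + 2)*(s^2 - 2*s - 15) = s*(s + 2)*(s + 3)*(s - 5)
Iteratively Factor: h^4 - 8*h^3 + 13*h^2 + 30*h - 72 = (h - 3)*(h^3 - 5*h^2 - 2*h + 24) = (h - 4)*(h - 3)*(h^2 - h - 6) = (h - 4)*(h - 3)*(h + 2)*(h - 3)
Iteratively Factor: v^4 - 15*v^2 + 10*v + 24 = (v + 4)*(v^3 - 4*v^2 + v + 6) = (v - 3)*(v + 4)*(v^2 - v - 2) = (v - 3)*(v + 1)*(v + 4)*(v - 2)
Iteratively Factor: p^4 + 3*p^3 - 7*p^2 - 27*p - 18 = (p + 2)*(p^3 + p^2 - 9*p - 9) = (p + 2)*(p + 3)*(p^2 - 2*p - 3) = (p + 1)*(p + 2)*(p + 3)*(p - 3)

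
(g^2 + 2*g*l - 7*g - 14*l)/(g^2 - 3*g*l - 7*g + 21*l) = (g + 2*l)/(g - 3*l)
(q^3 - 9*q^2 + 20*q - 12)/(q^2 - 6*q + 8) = (q^2 - 7*q + 6)/(q - 4)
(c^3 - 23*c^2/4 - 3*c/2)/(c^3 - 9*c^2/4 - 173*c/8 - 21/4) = 2*c/(2*c + 7)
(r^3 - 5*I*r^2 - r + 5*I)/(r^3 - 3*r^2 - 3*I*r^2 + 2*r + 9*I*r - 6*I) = (r^2 + r*(1 - 5*I) - 5*I)/(r^2 - r*(2 + 3*I) + 6*I)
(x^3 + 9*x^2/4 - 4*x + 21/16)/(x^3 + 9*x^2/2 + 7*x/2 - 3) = (8*x^2 + 22*x - 21)/(8*(x^2 + 5*x + 6))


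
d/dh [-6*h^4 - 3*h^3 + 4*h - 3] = -24*h^3 - 9*h^2 + 4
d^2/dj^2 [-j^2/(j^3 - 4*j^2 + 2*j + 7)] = 2*(-j^6 + 6*j^4 + 41*j^3 - 84*j^2 - 49)/(j^9 - 12*j^8 + 54*j^7 - 91*j^6 - 60*j^5 + 372*j^4 - 181*j^3 - 504*j^2 + 294*j + 343)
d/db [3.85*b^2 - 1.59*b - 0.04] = 7.7*b - 1.59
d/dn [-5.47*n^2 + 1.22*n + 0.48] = 1.22 - 10.94*n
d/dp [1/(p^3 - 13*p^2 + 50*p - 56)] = (-3*p^2 + 26*p - 50)/(p^3 - 13*p^2 + 50*p - 56)^2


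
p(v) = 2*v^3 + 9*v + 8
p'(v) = 6*v^2 + 9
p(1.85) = 37.31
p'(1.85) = 29.54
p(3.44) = 120.38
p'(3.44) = 80.00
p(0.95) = 18.26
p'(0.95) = 14.42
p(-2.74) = -57.80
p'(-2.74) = 54.05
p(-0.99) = -2.85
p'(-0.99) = 14.88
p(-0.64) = 1.72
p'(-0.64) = 11.46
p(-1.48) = -11.80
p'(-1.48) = 22.14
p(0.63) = 14.17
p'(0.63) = 11.38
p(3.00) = 89.00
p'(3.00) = 63.00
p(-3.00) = -73.00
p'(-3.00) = 63.00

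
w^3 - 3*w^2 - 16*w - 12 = (w - 6)*(w + 1)*(w + 2)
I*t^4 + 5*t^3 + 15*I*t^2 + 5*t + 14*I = (t - 7*I)*(t + I)*(t + 2*I)*(I*t + 1)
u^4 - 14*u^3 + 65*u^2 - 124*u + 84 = (u - 7)*(u - 3)*(u - 2)^2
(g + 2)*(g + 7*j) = g^2 + 7*g*j + 2*g + 14*j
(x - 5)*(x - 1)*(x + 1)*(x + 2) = x^4 - 3*x^3 - 11*x^2 + 3*x + 10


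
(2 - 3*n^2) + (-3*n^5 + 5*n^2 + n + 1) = -3*n^5 + 2*n^2 + n + 3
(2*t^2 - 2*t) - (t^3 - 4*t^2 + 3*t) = -t^3 + 6*t^2 - 5*t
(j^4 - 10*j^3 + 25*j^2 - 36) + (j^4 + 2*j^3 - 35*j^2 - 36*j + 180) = 2*j^4 - 8*j^3 - 10*j^2 - 36*j + 144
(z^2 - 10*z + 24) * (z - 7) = z^3 - 17*z^2 + 94*z - 168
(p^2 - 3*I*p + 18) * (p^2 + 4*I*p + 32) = p^4 + I*p^3 + 62*p^2 - 24*I*p + 576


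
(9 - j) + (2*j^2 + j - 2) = 2*j^2 + 7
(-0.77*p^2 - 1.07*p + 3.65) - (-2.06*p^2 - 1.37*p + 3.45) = 1.29*p^2 + 0.3*p + 0.2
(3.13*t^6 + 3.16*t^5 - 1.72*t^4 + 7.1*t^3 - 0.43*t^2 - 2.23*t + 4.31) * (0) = 0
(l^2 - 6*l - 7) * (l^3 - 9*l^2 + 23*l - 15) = l^5 - 15*l^4 + 70*l^3 - 90*l^2 - 71*l + 105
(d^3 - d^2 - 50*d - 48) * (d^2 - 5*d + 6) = d^5 - 6*d^4 - 39*d^3 + 196*d^2 - 60*d - 288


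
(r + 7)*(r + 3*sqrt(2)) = r^2 + 3*sqrt(2)*r + 7*r + 21*sqrt(2)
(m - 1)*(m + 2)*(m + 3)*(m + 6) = m^4 + 10*m^3 + 25*m^2 - 36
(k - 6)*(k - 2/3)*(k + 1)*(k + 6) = k^4 + k^3/3 - 110*k^2/3 - 12*k + 24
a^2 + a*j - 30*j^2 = (a - 5*j)*(a + 6*j)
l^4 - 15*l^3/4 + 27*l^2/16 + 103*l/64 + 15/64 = (l - 3)*(l - 5/4)*(l + 1/4)^2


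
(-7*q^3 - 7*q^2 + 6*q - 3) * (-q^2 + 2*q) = 7*q^5 - 7*q^4 - 20*q^3 + 15*q^2 - 6*q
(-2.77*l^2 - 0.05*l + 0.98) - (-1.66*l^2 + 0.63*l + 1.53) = -1.11*l^2 - 0.68*l - 0.55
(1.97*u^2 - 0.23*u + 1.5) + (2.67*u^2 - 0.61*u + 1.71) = 4.64*u^2 - 0.84*u + 3.21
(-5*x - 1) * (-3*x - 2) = 15*x^2 + 13*x + 2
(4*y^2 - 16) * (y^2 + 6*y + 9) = 4*y^4 + 24*y^3 + 20*y^2 - 96*y - 144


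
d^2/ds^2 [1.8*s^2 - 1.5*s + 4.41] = 3.60000000000000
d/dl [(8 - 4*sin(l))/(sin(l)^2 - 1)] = 4*(sin(l)^2 - 4*sin(l) + 1)/cos(l)^3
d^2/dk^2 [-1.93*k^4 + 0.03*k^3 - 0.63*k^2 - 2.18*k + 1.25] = -23.16*k^2 + 0.18*k - 1.26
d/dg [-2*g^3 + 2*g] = 2 - 6*g^2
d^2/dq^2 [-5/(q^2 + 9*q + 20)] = 10*(q^2 + 9*q - (2*q + 9)^2 + 20)/(q^2 + 9*q + 20)^3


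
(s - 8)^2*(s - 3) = s^3 - 19*s^2 + 112*s - 192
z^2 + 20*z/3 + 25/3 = (z + 5/3)*(z + 5)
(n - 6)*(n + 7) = n^2 + n - 42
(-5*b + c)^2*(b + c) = 25*b^3 + 15*b^2*c - 9*b*c^2 + c^3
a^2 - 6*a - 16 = (a - 8)*(a + 2)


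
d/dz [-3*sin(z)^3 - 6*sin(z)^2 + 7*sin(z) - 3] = (-9*sin(z)^2 - 12*sin(z) + 7)*cos(z)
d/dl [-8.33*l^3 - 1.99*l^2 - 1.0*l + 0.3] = -24.99*l^2 - 3.98*l - 1.0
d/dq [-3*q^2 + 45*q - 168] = 45 - 6*q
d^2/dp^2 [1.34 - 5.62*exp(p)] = -5.62*exp(p)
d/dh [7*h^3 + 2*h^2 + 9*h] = 21*h^2 + 4*h + 9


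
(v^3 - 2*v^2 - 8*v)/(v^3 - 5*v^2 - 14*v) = (v - 4)/(v - 7)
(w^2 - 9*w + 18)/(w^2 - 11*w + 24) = (w - 6)/(w - 8)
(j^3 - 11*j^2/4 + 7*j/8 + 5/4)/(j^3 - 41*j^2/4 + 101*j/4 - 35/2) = (j + 1/2)/(j - 7)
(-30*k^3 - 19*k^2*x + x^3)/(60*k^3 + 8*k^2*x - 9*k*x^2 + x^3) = (3*k + x)/(-6*k + x)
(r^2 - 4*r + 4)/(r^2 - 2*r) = (r - 2)/r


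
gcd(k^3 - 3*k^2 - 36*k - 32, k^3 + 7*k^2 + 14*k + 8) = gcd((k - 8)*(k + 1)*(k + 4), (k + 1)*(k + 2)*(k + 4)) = k^2 + 5*k + 4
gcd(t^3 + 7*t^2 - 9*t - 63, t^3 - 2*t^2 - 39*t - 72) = t + 3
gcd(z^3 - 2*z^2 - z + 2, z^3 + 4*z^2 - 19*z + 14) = z^2 - 3*z + 2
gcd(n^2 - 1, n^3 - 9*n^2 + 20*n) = 1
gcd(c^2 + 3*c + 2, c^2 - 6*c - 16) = c + 2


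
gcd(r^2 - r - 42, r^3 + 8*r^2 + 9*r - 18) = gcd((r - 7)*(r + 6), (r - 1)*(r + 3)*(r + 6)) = r + 6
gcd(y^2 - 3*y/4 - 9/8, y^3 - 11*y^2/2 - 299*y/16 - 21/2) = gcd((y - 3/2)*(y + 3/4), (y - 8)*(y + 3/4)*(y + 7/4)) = y + 3/4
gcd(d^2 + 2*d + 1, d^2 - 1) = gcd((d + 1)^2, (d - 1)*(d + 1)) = d + 1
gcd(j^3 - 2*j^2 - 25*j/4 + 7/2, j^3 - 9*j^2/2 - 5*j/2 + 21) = j^2 - 3*j/2 - 7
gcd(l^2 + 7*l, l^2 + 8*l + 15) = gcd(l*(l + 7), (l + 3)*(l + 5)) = 1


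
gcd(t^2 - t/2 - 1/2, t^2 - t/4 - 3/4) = t - 1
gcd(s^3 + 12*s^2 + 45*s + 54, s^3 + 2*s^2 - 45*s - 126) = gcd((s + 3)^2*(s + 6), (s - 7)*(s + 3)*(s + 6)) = s^2 + 9*s + 18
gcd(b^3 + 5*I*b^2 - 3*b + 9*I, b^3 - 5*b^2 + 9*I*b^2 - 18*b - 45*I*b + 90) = b + 3*I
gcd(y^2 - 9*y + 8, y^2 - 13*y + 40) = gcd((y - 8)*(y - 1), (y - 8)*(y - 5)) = y - 8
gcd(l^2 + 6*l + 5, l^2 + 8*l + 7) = l + 1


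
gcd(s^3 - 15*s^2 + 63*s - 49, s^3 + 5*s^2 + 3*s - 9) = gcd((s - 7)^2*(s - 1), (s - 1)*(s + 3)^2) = s - 1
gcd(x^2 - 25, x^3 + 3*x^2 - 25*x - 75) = x^2 - 25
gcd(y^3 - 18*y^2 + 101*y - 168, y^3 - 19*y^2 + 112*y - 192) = y^2 - 11*y + 24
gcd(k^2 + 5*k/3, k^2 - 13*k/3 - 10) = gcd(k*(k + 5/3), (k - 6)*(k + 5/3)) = k + 5/3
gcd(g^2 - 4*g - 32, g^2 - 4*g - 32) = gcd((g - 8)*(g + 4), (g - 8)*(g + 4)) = g^2 - 4*g - 32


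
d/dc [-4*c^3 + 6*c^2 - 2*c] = -12*c^2 + 12*c - 2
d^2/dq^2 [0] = 0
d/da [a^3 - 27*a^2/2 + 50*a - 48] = 3*a^2 - 27*a + 50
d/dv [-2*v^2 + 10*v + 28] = 10 - 4*v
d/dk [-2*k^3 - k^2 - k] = -6*k^2 - 2*k - 1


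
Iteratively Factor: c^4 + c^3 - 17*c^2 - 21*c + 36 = (c - 4)*(c^3 + 5*c^2 + 3*c - 9) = (c - 4)*(c + 3)*(c^2 + 2*c - 3) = (c - 4)*(c + 3)^2*(c - 1)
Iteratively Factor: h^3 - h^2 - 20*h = (h + 4)*(h^2 - 5*h) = h*(h + 4)*(h - 5)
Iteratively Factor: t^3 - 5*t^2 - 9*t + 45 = (t - 3)*(t^2 - 2*t - 15) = (t - 3)*(t + 3)*(t - 5)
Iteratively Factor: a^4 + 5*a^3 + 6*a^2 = (a)*(a^3 + 5*a^2 + 6*a) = a*(a + 2)*(a^2 + 3*a) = a^2*(a + 2)*(a + 3)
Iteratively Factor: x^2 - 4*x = (x)*(x - 4)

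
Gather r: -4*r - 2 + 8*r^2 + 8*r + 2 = 8*r^2 + 4*r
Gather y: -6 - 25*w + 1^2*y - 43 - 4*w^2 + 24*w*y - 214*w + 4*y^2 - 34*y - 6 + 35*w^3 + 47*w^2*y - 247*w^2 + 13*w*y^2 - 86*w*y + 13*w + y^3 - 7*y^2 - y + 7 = 35*w^3 - 251*w^2 - 226*w + y^3 + y^2*(13*w - 3) + y*(47*w^2 - 62*w - 34) - 48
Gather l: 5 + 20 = 25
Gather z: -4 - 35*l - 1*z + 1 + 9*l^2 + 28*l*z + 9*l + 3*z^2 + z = 9*l^2 + 28*l*z - 26*l + 3*z^2 - 3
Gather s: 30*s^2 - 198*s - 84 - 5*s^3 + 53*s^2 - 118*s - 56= -5*s^3 + 83*s^2 - 316*s - 140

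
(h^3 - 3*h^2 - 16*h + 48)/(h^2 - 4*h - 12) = (-h^3 + 3*h^2 + 16*h - 48)/(-h^2 + 4*h + 12)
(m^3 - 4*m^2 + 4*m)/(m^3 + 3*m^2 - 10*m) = (m - 2)/(m + 5)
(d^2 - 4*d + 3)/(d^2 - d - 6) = (d - 1)/(d + 2)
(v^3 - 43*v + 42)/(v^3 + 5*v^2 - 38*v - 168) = (v - 1)/(v + 4)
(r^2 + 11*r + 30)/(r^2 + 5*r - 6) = (r + 5)/(r - 1)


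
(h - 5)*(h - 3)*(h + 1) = h^3 - 7*h^2 + 7*h + 15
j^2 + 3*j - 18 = (j - 3)*(j + 6)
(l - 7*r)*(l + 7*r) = l^2 - 49*r^2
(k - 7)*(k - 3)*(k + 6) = k^3 - 4*k^2 - 39*k + 126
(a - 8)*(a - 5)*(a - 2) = a^3 - 15*a^2 + 66*a - 80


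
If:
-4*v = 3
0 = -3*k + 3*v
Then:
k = -3/4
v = -3/4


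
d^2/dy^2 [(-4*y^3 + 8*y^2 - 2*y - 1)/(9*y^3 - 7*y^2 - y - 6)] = 22*(36*y^6 - 54*y^5 - 108*y^4 + 320*y^3 - 168*y^2 - 33*y + 31)/(729*y^9 - 1701*y^8 + 1080*y^7 - 1423*y^6 + 2148*y^5 - 579*y^4 + 719*y^3 - 774*y^2 - 108*y - 216)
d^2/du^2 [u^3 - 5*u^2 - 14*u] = 6*u - 10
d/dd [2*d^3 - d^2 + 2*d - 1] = 6*d^2 - 2*d + 2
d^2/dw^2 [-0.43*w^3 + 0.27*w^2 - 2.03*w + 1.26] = 0.54 - 2.58*w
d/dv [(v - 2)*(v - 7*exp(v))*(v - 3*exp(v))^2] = (v - 3*exp(v))*(-2*(v - 2)*(v - 7*exp(v))*(3*exp(v) - 1) - (v - 2)*(v - 3*exp(v))*(7*exp(v) - 1) + (v - 7*exp(v))*(v - 3*exp(v)))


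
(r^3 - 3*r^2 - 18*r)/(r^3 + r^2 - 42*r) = (r + 3)/(r + 7)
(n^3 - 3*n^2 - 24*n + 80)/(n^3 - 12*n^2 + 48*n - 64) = (n + 5)/(n - 4)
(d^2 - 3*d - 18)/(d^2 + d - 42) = (d + 3)/(d + 7)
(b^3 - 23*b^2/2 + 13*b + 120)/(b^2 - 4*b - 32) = (b^2 - 7*b/2 - 15)/(b + 4)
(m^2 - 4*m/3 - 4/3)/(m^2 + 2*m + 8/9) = 3*(m - 2)/(3*m + 4)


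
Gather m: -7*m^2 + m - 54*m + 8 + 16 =-7*m^2 - 53*m + 24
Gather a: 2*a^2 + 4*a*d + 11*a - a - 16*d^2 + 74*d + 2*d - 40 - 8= 2*a^2 + a*(4*d + 10) - 16*d^2 + 76*d - 48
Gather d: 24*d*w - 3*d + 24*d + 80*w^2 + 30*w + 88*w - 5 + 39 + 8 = d*(24*w + 21) + 80*w^2 + 118*w + 42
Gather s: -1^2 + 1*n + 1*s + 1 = n + s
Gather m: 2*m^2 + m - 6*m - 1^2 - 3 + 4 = 2*m^2 - 5*m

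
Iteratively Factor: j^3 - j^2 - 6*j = (j + 2)*(j^2 - 3*j) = (j - 3)*(j + 2)*(j)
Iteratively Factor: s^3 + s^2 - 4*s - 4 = (s - 2)*(s^2 + 3*s + 2) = (s - 2)*(s + 2)*(s + 1)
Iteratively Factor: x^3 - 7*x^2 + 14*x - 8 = (x - 2)*(x^2 - 5*x + 4) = (x - 2)*(x - 1)*(x - 4)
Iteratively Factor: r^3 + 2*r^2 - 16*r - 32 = (r + 4)*(r^2 - 2*r - 8) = (r + 2)*(r + 4)*(r - 4)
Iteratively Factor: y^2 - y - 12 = (y - 4)*(y + 3)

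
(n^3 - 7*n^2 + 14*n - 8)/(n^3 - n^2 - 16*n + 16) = (n - 2)/(n + 4)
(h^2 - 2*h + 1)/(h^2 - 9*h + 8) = (h - 1)/(h - 8)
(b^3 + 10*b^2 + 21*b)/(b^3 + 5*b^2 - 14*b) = (b + 3)/(b - 2)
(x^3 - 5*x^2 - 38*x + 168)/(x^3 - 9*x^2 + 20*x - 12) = (x^3 - 5*x^2 - 38*x + 168)/(x^3 - 9*x^2 + 20*x - 12)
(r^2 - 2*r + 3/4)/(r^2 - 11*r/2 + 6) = (r - 1/2)/(r - 4)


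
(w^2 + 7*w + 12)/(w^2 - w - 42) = (w^2 + 7*w + 12)/(w^2 - w - 42)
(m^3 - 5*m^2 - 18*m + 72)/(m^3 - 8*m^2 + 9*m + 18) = (m + 4)/(m + 1)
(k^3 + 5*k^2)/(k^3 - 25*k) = k/(k - 5)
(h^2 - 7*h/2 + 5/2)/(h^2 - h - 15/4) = 2*(h - 1)/(2*h + 3)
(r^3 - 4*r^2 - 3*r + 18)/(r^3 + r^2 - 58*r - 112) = (r^2 - 6*r + 9)/(r^2 - r - 56)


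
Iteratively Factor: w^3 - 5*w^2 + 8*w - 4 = (w - 2)*(w^2 - 3*w + 2) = (w - 2)^2*(w - 1)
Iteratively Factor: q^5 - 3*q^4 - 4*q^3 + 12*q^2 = (q - 3)*(q^4 - 4*q^2) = (q - 3)*(q - 2)*(q^3 + 2*q^2) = (q - 3)*(q - 2)*(q + 2)*(q^2) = q*(q - 3)*(q - 2)*(q + 2)*(q)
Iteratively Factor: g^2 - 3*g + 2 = (g - 2)*(g - 1)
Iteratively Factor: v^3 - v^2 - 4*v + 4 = (v - 1)*(v^2 - 4) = (v - 2)*(v - 1)*(v + 2)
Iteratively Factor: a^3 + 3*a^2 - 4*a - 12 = (a + 3)*(a^2 - 4) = (a - 2)*(a + 3)*(a + 2)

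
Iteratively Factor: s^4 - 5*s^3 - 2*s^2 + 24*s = (s - 3)*(s^3 - 2*s^2 - 8*s) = (s - 3)*(s + 2)*(s^2 - 4*s) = s*(s - 3)*(s + 2)*(s - 4)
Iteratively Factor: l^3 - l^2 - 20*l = (l - 5)*(l^2 + 4*l) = l*(l - 5)*(l + 4)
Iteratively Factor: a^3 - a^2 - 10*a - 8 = (a - 4)*(a^2 + 3*a + 2) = (a - 4)*(a + 2)*(a + 1)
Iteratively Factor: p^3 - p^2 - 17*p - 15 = (p + 1)*(p^2 - 2*p - 15) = (p + 1)*(p + 3)*(p - 5)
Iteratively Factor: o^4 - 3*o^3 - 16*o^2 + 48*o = (o + 4)*(o^3 - 7*o^2 + 12*o) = (o - 3)*(o + 4)*(o^2 - 4*o) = (o - 4)*(o - 3)*(o + 4)*(o)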